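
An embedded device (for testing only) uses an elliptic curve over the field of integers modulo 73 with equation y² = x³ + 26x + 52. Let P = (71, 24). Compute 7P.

O

Repeated addition: build up to 7P.
2P: tangent at (71, 24): λ = (3·71² + 26)/(2·24) ≡ 38/48. 48⁻¹ ≡ 35 (mod 73) since 48·35 = 1680 ≡ 1, so λ ≡ 38·35 ≡ 16.
  x = λ² - 71 - 71 = 256 - 142 ≡ 41; y = λ·(71 - 41) - 24 ≡ 18. → (41, 18)
3P: (41, 18) + (71, 24). λ = (24 - 18)/(71 - 41) ≡ 6/30 mod 73. 30⁻¹ ≡ 56 (mod 73) since 30·56 = 1680 ≡ 1, so λ ≡ 44.
  x = λ² - 41 - 71 = 1936 - 112 ≡ 72; y = λ·(41 - 72) - 18 ≡ 5. → (72, 5)
4P: (72, 5) + (71, 24). λ = (24 - 5)/(71 - 72) ≡ 19/72 mod 73. 72⁻¹ ≡ 72 (mod 73) since 72·72 = 5184 ≡ 1, so λ ≡ 54.
  x = λ² - 72 - 71 = 2916 - 143 ≡ 72; y = λ·(72 - 72) - 5 ≡ 68. → (72, 68)
5P: (72, 68) + (71, 24). λ = (24 - 68)/(71 - 72) ≡ 29/72 mod 73. 72⁻¹ ≡ 72 (mod 73) since 72·72 = 5184 ≡ 1, so λ ≡ 44.
  x = λ² - 72 - 71 = 1936 - 143 ≡ 41; y = λ·(72 - 41) - 68 ≡ 55. → (41, 55)
6P: (41, 55) + (71, 24). λ = (24 - 55)/(71 - 41) ≡ 42/30 mod 73. 30⁻¹ ≡ 56 (mod 73), so λ ≡ 16.
  x = λ² - 41 - 71 = 256 - 112 ≡ 71; y = λ·(41 - 71) - 55 ≡ 49. → (71, 49)
7P: (71, 49) + (71, 24): same x and y₁ ≡ -y₂, so the sum is the point at infinity.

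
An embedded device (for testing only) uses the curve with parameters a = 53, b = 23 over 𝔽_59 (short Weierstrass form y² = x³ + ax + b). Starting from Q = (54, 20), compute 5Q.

(46, 38)

Repeated addition: build up to 5Q.
2Q: tangent at (54, 20): λ = (3·54² + 53)/(2·20) ≡ 10/40. 40⁻¹ ≡ 31 (mod 59) since 40·31 = 1240 ≡ 1, so λ ≡ 10·31 ≡ 15.
  x = λ² - 54 - 54 = 225 - 108 ≡ 58; y = λ·(54 - 58) - 20 ≡ 38. → (58, 38)
3Q: (58, 38) + (54, 20). λ = (20 - 38)/(54 - 58) ≡ 41/55 mod 59. 55⁻¹ ≡ 44 (mod 59), so λ ≡ 34.
  x = λ² - 58 - 54 = 1156 - 112 ≡ 41; y = λ·(58 - 41) - 38 ≡ 9. → (41, 9)
4Q: (41, 9) + (54, 20). λ = (20 - 9)/(54 - 41) ≡ 11/13 mod 59. 13⁻¹ ≡ 50 (mod 59) since 13·50 = 650 ≡ 1, so λ ≡ 19.
  x = λ² - 41 - 54 = 361 - 95 ≡ 30; y = λ·(41 - 30) - 9 ≡ 23. → (30, 23)
5Q: (30, 23) + (54, 20). λ = (20 - 23)/(54 - 30) ≡ 56/24 mod 59. 24⁻¹ ≡ 32 (mod 59), so λ ≡ 22.
  x = λ² - 30 - 54 = 484 - 84 ≡ 46; y = λ·(30 - 46) - 23 ≡ 38. → (46, 38)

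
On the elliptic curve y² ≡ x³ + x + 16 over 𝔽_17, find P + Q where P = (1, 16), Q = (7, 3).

(1, 16) + (7, 3). λ = (3 - 16)/(7 - 1) ≡ 4/6 mod 17. 6⁻¹ ≡ 3 (mod 17) since 6·3 = 18 ≡ 1, so λ ≡ 12.
  x = λ² - 1 - 7 = 144 - 8 ≡ 0; y = λ·(1 - 0) - 16 ≡ 13. → (0, 13)

(0, 13)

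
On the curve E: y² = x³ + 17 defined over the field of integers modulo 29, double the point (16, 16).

(22, 14)

tangent at (16, 16): λ = (3·16² + 0)/(2·16) ≡ 14/3. 3⁻¹ ≡ 10 (mod 29), so λ ≡ 14·10 ≡ 24.
  x = λ² - 16 - 16 = 576 - 32 ≡ 22; y = λ·(16 - 22) - 16 ≡ 14. → (22, 14)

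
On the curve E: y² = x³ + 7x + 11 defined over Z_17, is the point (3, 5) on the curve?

yes

y² = 5² ≡ 8; x³ + 7x + 11 = 59 ≡ 8 (mod 17). 8 = 8.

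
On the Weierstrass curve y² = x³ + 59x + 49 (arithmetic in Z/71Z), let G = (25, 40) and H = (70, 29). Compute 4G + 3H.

(27, 66)

First 4G:
Repeated addition: build up to 4G.
2G: tangent at (25, 40): λ = (3·25² + 59)/(2·40) ≡ 17/9. 9⁻¹ ≡ 8 (mod 71), so λ ≡ 17·8 ≡ 65.
  x = λ² - 25 - 25 = 4225 - 50 ≡ 57; y = λ·(25 - 57) - 40 ≡ 10. → (57, 10)
3G: (57, 10) + (25, 40). λ = (40 - 10)/(25 - 57) ≡ 30/39 mod 71. 39⁻¹ ≡ 51 (mod 71) since 39·51 = 1989 ≡ 1, so λ ≡ 39.
  x = λ² - 57 - 25 = 1521 - 82 ≡ 19; y = λ·(57 - 19) - 10 ≡ 52. → (19, 52)
4G: (19, 52) + (25, 40). λ = (40 - 52)/(25 - 19) ≡ 59/6 mod 71. 6⁻¹ ≡ 12 (mod 71), so λ ≡ 69.
  x = λ² - 19 - 25 = 4761 - 44 ≡ 31; y = λ·(19 - 31) - 52 ≡ 43. → (31, 43)
4G = (31, 43).
Next 3H:
Repeated addition: build up to 3H.
2H: tangent at (70, 29): λ = (3·70² + 59)/(2·29) ≡ 62/58. 58⁻¹ ≡ 60 (mod 71) since 58·60 = 3480 ≡ 1, so λ ≡ 62·60 ≡ 28.
  x = λ² - 70 - 70 = 784 - 140 ≡ 5; y = λ·(70 - 5) - 29 ≡ 16. → (5, 16)
3H: (5, 16) + (70, 29). λ = (29 - 16)/(70 - 5) ≡ 13/65 mod 71. 65⁻¹ ≡ 59 (mod 71), so λ ≡ 57.
  x = λ² - 5 - 70 = 3249 - 75 ≡ 50; y = λ·(5 - 50) - 16 ≡ 46. → (50, 46)
3H = (50, 46).
Finally 4G + 3H:
(31, 43) + (50, 46). λ = (46 - 43)/(50 - 31) ≡ 3/19 mod 71. 19⁻¹ ≡ 15 (mod 71), so λ ≡ 45.
  x = λ² - 31 - 50 = 2025 - 81 ≡ 27; y = λ·(31 - 27) - 43 ≡ 66. → (27, 66)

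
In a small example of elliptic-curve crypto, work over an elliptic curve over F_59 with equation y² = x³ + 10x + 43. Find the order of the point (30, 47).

9

2P: tangent at (30, 47): λ = (3·30² + 10)/(2·47) ≡ 55/35. 35⁻¹ ≡ 27 (mod 59) since 35·27 = 945 ≡ 1, so λ ≡ 55·27 ≡ 10.
  x = λ² - 30 - 30 = 100 - 60 ≡ 40; y = λ·(30 - 40) - 47 ≡ 30. → (40, 30)
3P: (40, 30) + (30, 47). λ = (47 - 30)/(30 - 40) ≡ 17/49 mod 59. 49⁻¹ ≡ 53 (mod 59), so λ ≡ 16.
  x = λ² - 40 - 30 = 256 - 70 ≡ 9; y = λ·(40 - 9) - 30 ≡ 53. → (9, 53)
4P: (9, 53) + (30, 47). λ = (47 - 53)/(30 - 9) ≡ 53/21 mod 59. 21⁻¹ ≡ 45 (mod 59), so λ ≡ 25.
  x = λ² - 9 - 30 = 625 - 39 ≡ 55; y = λ·(9 - 55) - 53 ≡ 36. → (55, 36)
5P: (55, 36) + (30, 47). λ = (47 - 36)/(30 - 55) ≡ 11/34 mod 59. 34⁻¹ ≡ 33 (mod 59), so λ ≡ 9.
  x = λ² - 55 - 30 = 81 - 85 ≡ 55; y = λ·(55 - 55) - 36 ≡ 23. → (55, 23)
6P: (55, 23) + (30, 47). λ = (47 - 23)/(30 - 55) ≡ 24/34 mod 59. 34⁻¹ ≡ 33 (mod 59), so λ ≡ 25.
  x = λ² - 55 - 30 = 625 - 85 ≡ 9; y = λ·(55 - 9) - 23 ≡ 6. → (9, 6)
7P: (9, 6) + (30, 47). λ = (47 - 6)/(30 - 9) ≡ 41/21 mod 59. 21⁻¹ ≡ 45 (mod 59), so λ ≡ 16.
  x = λ² - 9 - 30 = 256 - 39 ≡ 40; y = λ·(9 - 40) - 6 ≡ 29. → (40, 29)
8P: (40, 29) + (30, 47). λ = (47 - 29)/(30 - 40) ≡ 18/49 mod 59. 49⁻¹ ≡ 53 (mod 59), so λ ≡ 10.
  x = λ² - 40 - 30 = 100 - 70 ≡ 30; y = λ·(40 - 30) - 29 ≡ 12. → (30, 12)
9P: (30, 12) + (30, 47): same x and y₁ ≡ -y₂, so the sum is ∞.
9P = ∞, so the order is 9.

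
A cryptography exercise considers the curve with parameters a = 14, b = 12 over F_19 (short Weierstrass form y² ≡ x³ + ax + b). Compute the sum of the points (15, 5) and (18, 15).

(15, 5) + (18, 15). λ = (15 - 5)/(18 - 15) ≡ 10/3 mod 19. 3⁻¹ ≡ 13 (mod 19), so λ ≡ 16.
  x = λ² - 15 - 18 = 256 - 33 ≡ 14; y = λ·(15 - 14) - 5 ≡ 11. → (14, 11)

(14, 11)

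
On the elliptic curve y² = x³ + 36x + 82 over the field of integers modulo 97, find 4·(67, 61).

(60, 63)

Write P = (67, 61).
Repeated addition: build up to 4P.
2P: tangent at (67, 61): λ = (3·67² + 36)/(2·61) ≡ 20/25. 25⁻¹ ≡ 66 (mod 97), so λ ≡ 20·66 ≡ 59.
  x = λ² - 67 - 67 = 3481 - 134 ≡ 49; y = λ·(67 - 49) - 61 ≡ 31. → (49, 31)
3P: (49, 31) + (67, 61). λ = (61 - 31)/(67 - 49) ≡ 30/18 mod 97. 18⁻¹ ≡ 27 (mod 97), so λ ≡ 34.
  x = λ² - 49 - 67 = 1156 - 116 ≡ 70; y = λ·(49 - 70) - 31 ≡ 31. → (70, 31)
4P: (70, 31) + (67, 61). λ = (61 - 31)/(67 - 70) ≡ 30/94 mod 97. 94⁻¹ ≡ 32 (mod 97), so λ ≡ 87.
  x = λ² - 70 - 67 = 7569 - 137 ≡ 60; y = λ·(70 - 60) - 31 ≡ 63. → (60, 63)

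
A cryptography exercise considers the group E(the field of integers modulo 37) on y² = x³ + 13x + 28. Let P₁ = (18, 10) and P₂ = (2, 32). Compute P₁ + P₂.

(16, 15)

(18, 10) + (2, 32). λ = (32 - 10)/(2 - 18) ≡ 22/21 mod 37. 21⁻¹ ≡ 30 (mod 37) since 21·30 = 630 ≡ 1, so λ ≡ 31.
  x = λ² - 18 - 2 = 961 - 20 ≡ 16; y = λ·(18 - 16) - 10 ≡ 15. → (16, 15)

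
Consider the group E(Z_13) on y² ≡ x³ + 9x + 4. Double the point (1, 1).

(8, 9)

tangent at (1, 1): λ = (3·1² + 9)/(2·1) ≡ 12/2. 2⁻¹ ≡ 7 (mod 13) since 2·7 = 14 ≡ 1, so λ ≡ 12·7 ≡ 6.
  x = λ² - 1 - 1 = 36 - 2 ≡ 8; y = λ·(1 - 8) - 1 ≡ 9. → (8, 9)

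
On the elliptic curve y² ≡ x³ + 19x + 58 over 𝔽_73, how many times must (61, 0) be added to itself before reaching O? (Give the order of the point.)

2

2P: (61, 0) + (61, 0): same x and y₁ ≡ -y₂, so the sum is O.
2P = O, so the order is 2.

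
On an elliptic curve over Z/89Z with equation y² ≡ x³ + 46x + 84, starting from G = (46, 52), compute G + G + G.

Repeated addition: build up to 3G.
2G: tangent at (46, 52): λ = (3·46² + 46)/(2·52) ≡ 75/15. 15⁻¹ ≡ 6 (mod 89), so λ ≡ 75·6 ≡ 5.
  x = λ² - 46 - 46 = 25 - 92 ≡ 22; y = λ·(46 - 22) - 52 ≡ 68. → (22, 68)
3G: (22, 68) + (46, 52). λ = (52 - 68)/(46 - 22) ≡ 73/24 mod 89. 24⁻¹ ≡ 26 (mod 89), so λ ≡ 29.
  x = λ² - 22 - 46 = 841 - 68 ≡ 61; y = λ·(22 - 61) - 68 ≡ 47. → (61, 47)

(61, 47)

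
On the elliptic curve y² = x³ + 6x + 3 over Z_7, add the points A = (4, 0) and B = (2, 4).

(4, 0) + (2, 4). λ = (4 - 0)/(2 - 4) ≡ 4/5 mod 7. 5⁻¹ ≡ 3 (mod 7), so λ ≡ 5.
  x = λ² - 4 - 2 = 25 - 6 ≡ 5; y = λ·(4 - 5) - 0 ≡ 2. → (5, 2)

(5, 2)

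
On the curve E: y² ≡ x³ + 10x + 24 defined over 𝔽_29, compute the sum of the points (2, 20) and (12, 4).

(2, 20) + (12, 4). λ = (4 - 20)/(12 - 2) ≡ 13/10 mod 29. 10⁻¹ ≡ 3 (mod 29) since 10·3 = 30 ≡ 1, so λ ≡ 10.
  x = λ² - 2 - 12 = 100 - 14 ≡ 28; y = λ·(2 - 28) - 20 ≡ 10. → (28, 10)

(28, 10)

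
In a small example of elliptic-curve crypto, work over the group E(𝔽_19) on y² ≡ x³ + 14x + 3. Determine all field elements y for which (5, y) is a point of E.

x³ + 14x + 3 = 198 ≡ 8 (mod 19).
8 is a non-residue mod 19; no y exists.

none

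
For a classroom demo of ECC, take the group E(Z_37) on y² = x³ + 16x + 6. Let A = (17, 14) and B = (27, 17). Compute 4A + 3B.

(5, 10)

First 4A:
Repeated addition: build up to 4A.
2A: tangent at (17, 14): λ = (3·17² + 16)/(2·14) ≡ 32/28. 28⁻¹ ≡ 4 (mod 37), so λ ≡ 32·4 ≡ 17.
  x = λ² - 17 - 17 = 289 - 34 ≡ 33; y = λ·(17 - 33) - 14 ≡ 10. → (33, 10)
3A: (33, 10) + (17, 14). λ = (14 - 10)/(17 - 33) ≡ 4/21 mod 37. 21⁻¹ ≡ 30 (mod 37), so λ ≡ 9.
  x = λ² - 33 - 17 = 81 - 50 ≡ 31; y = λ·(33 - 31) - 10 ≡ 8. → (31, 8)
4A: (31, 8) + (17, 14). λ = (14 - 8)/(17 - 31) ≡ 6/23 mod 37. 23⁻¹ ≡ 29 (mod 37), so λ ≡ 26.
  x = λ² - 31 - 17 = 676 - 48 ≡ 36; y = λ·(31 - 36) - 8 ≡ 10. → (36, 10)
4A = (36, 10).
Next 3B:
Repeated addition: build up to 3B.
2B: tangent at (27, 17): λ = (3·27² + 16)/(2·17) ≡ 20/34. 34⁻¹ ≡ 12 (mod 37), so λ ≡ 20·12 ≡ 18.
  x = λ² - 27 - 27 = 324 - 54 ≡ 11; y = λ·(27 - 11) - 17 ≡ 12. → (11, 12)
3B: (11, 12) + (27, 17). λ = (17 - 12)/(27 - 11) ≡ 5/16 mod 37. 16⁻¹ ≡ 7 (mod 37), so λ ≡ 35.
  x = λ² - 11 - 27 = 1225 - 38 ≡ 3; y = λ·(11 - 3) - 12 ≡ 9. → (3, 9)
3B = (3, 9).
Finally 4A + 3B:
(36, 10) + (3, 9). λ = (9 - 10)/(3 - 36) ≡ 36/4 mod 37. 4⁻¹ ≡ 28 (mod 37), so λ ≡ 9.
  x = λ² - 36 - 3 = 81 - 39 ≡ 5; y = λ·(36 - 5) - 10 ≡ 10. → (5, 10)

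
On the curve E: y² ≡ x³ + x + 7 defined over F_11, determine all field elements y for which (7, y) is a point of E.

4, 7

x³ + 1x + 7 = 357 ≡ 5 (mod 11).
Square roots of 5 mod 11: 4 and 7 (since 4² = 16 ≡ 5).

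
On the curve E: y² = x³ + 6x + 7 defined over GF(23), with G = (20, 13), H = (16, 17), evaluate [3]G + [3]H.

(5, 22)

First 3G:
Repeated addition: build up to 3G.
2G: tangent at (20, 13): λ = (3·20² + 6)/(2·13) ≡ 10/3. 3⁻¹ ≡ 8 (mod 23) since 3·8 = 24 ≡ 1, so λ ≡ 10·8 ≡ 11.
  x = λ² - 20 - 20 = 121 - 40 ≡ 12; y = λ·(20 - 12) - 13 ≡ 6. → (12, 6)
3G: (12, 6) + (20, 13). λ = (13 - 6)/(20 - 12) ≡ 7/8 mod 23. 8⁻¹ ≡ 3 (mod 23) since 8·3 = 24 ≡ 1, so λ ≡ 21.
  x = λ² - 12 - 20 = 441 - 32 ≡ 18; y = λ·(12 - 18) - 6 ≡ 6. → (18, 6)
3G = (18, 6).
Next 3H:
Repeated addition: build up to 3H.
2H: tangent at (16, 17): λ = (3·16² + 6)/(2·17) ≡ 15/11. 11⁻¹ ≡ 21 (mod 23), so λ ≡ 15·21 ≡ 16.
  x = λ² - 16 - 16 = 256 - 32 ≡ 17; y = λ·(16 - 17) - 17 ≡ 13. → (17, 13)
3H: (17, 13) + (16, 17). λ = (17 - 13)/(16 - 17) ≡ 4/22 mod 23. 22⁻¹ ≡ 22 (mod 23), so λ ≡ 19.
  x = λ² - 17 - 16 = 361 - 33 ≡ 6; y = λ·(17 - 6) - 13 ≡ 12. → (6, 12)
3H = (6, 12).
Finally 3G + 3H:
(18, 6) + (6, 12). λ = (12 - 6)/(6 - 18) ≡ 6/11 mod 23. 11⁻¹ ≡ 21 (mod 23) since 11·21 = 231 ≡ 1, so λ ≡ 11.
  x = λ² - 18 - 6 = 121 - 24 ≡ 5; y = λ·(18 - 5) - 6 ≡ 22. → (5, 22)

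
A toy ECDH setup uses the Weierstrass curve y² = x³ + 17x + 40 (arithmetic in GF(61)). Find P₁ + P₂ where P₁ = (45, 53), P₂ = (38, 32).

(48, 60)

(45, 53) + (38, 32). λ = (32 - 53)/(38 - 45) ≡ 40/54 mod 61. 54⁻¹ ≡ 26 (mod 61), so λ ≡ 3.
  x = λ² - 45 - 38 = 9 - 83 ≡ 48; y = λ·(45 - 48) - 53 ≡ 60. → (48, 60)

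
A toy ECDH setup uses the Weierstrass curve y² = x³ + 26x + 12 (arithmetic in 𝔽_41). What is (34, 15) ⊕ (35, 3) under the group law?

(34, 26)

(34, 15) + (35, 3). λ = (3 - 15)/(35 - 34) ≡ 29/1 mod 41. 1⁻¹ ≡ 1 (mod 41) since 1·1 = 1 ≡ 1, so λ ≡ 29.
  x = λ² - 34 - 35 = 841 - 69 ≡ 34; y = λ·(34 - 34) - 15 ≡ 26. → (34, 26)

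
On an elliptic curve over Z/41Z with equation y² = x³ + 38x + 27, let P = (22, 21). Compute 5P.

(22, 20)

Repeated addition: build up to 5P.
2P: tangent at (22, 21): λ = (3·22² + 38)/(2·21) ≡ 14/1. 1⁻¹ ≡ 1 (mod 41) since 1·1 = 1 ≡ 1, so λ ≡ 14·1 ≡ 14.
  x = λ² - 22 - 22 = 196 - 44 ≡ 29; y = λ·(22 - 29) - 21 ≡ 4. → (29, 4)
3P: (29, 4) + (22, 21). λ = (21 - 4)/(22 - 29) ≡ 17/34 mod 41. 34⁻¹ ≡ 35 (mod 41) since 34·35 = 1190 ≡ 1, so λ ≡ 21.
  x = λ² - 29 - 22 = 441 - 51 ≡ 21; y = λ·(29 - 21) - 4 ≡ 0. → (21, 0)
4P: (21, 0) + (22, 21). λ = (21 - 0)/(22 - 21) ≡ 21/1 mod 41. 1⁻¹ ≡ 1 (mod 41) since 1·1 = 1 ≡ 1, so λ ≡ 21.
  x = λ² - 21 - 22 = 441 - 43 ≡ 29; y = λ·(21 - 29) - 0 ≡ 37. → (29, 37)
5P: (29, 37) + (22, 21). λ = (21 - 37)/(22 - 29) ≡ 25/34 mod 41. 34⁻¹ ≡ 35 (mod 41), so λ ≡ 14.
  x = λ² - 29 - 22 = 196 - 51 ≡ 22; y = λ·(29 - 22) - 37 ≡ 20. → (22, 20)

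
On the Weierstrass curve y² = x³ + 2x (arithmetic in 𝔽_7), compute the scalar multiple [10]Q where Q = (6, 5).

(4, 3)

Repeated addition: build up to 10Q.
2Q: tangent at (6, 5): λ = (3·6² + 2)/(2·5) ≡ 5/3. 3⁻¹ ≡ 5 (mod 7), so λ ≡ 5·5 ≡ 4.
  x = λ² - 6 - 6 = 16 - 12 ≡ 4; y = λ·(6 - 4) - 5 ≡ 3. → (4, 3)
3Q: (4, 3) + (6, 5). λ = (5 - 3)/(6 - 4) ≡ 2/2 mod 7. 2⁻¹ ≡ 4 (mod 7), so λ ≡ 1.
  x = λ² - 4 - 6 = 1 - 10 ≡ 5; y = λ·(4 - 5) - 3 ≡ 3. → (5, 3)
4Q: (5, 3) + (6, 5). λ = (5 - 3)/(6 - 5) ≡ 2/1 mod 7. 1⁻¹ ≡ 1 (mod 7), so λ ≡ 2.
  x = λ² - 5 - 6 = 4 - 11 ≡ 0; y = λ·(5 - 0) - 3 ≡ 0. → (0, 0)
5Q: (0, 0) + (6, 5). λ = (5 - 0)/(6 - 0) ≡ 5/6 mod 7. 6⁻¹ ≡ 6 (mod 7), so λ ≡ 2.
  x = λ² - 0 - 6 = 4 - 6 ≡ 5; y = λ·(0 - 5) - 0 ≡ 4. → (5, 4)
6Q: (5, 4) + (6, 5). λ = (5 - 4)/(6 - 5) ≡ 1/1 mod 7. 1⁻¹ ≡ 1 (mod 7) since 1·1 = 1 ≡ 1, so λ ≡ 1.
  x = λ² - 5 - 6 = 1 - 11 ≡ 4; y = λ·(5 - 4) - 4 ≡ 4. → (4, 4)
7Q: (4, 4) + (6, 5). λ = (5 - 4)/(6 - 4) ≡ 1/2 mod 7. 2⁻¹ ≡ 4 (mod 7), so λ ≡ 4.
  x = λ² - 4 - 6 = 16 - 10 ≡ 6; y = λ·(4 - 6) - 4 ≡ 2. → (6, 2)
8Q: (6, 2) + (6, 5): same x and y₁ ≡ -y₂, so the sum is O.
9Q: O + (6, 5) = (6, 5) (identity).
10Q: tangent at (6, 5): λ = (3·6² + 2)/(2·5) ≡ 5/3. 3⁻¹ ≡ 5 (mod 7) since 3·5 = 15 ≡ 1, so λ ≡ 5·5 ≡ 4.
  x = λ² - 6 - 6 = 16 - 12 ≡ 4; y = λ·(6 - 4) - 5 ≡ 3. → (4, 3)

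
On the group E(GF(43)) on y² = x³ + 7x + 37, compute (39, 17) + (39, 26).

O

The two points share x = 39 and their y-coordinates satisfy 17 + 26 ≡ 0 (mod 43), so they are inverses. Their sum is O.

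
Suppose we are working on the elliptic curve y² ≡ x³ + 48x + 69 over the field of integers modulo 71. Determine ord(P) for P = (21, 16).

12

2P: tangent at (21, 16): λ = (3·21² + 48)/(2·16) ≡ 22/32. 32⁻¹ ≡ 20 (mod 71) since 32·20 = 640 ≡ 1, so λ ≡ 22·20 ≡ 14.
  x = λ² - 21 - 21 = 196 - 42 ≡ 12; y = λ·(21 - 12) - 16 ≡ 39. → (12, 39)
3P: (12, 39) + (21, 16). λ = (16 - 39)/(21 - 12) ≡ 48/9 mod 71. 9⁻¹ ≡ 8 (mod 71) since 9·8 = 72 ≡ 1, so λ ≡ 29.
  x = λ² - 12 - 21 = 841 - 33 ≡ 27; y = λ·(12 - 27) - 39 ≡ 23. → (27, 23)
4P: (27, 23) + (21, 16). λ = (16 - 23)/(21 - 27) ≡ 64/65 mod 71. 65⁻¹ ≡ 59 (mod 71), so λ ≡ 13.
  x = λ² - 27 - 21 = 169 - 48 ≡ 50; y = λ·(27 - 50) - 23 ≡ 33. → (50, 33)
5P: (50, 33) + (21, 16). λ = (16 - 33)/(21 - 50) ≡ 54/42 mod 71. 42⁻¹ ≡ 22 (mod 71), so λ ≡ 52.
  x = λ² - 50 - 21 = 2704 - 71 ≡ 6; y = λ·(50 - 6) - 33 ≡ 54. → (6, 54)
6P: (6, 54) + (21, 16). λ = (16 - 54)/(21 - 6) ≡ 33/15 mod 71. 15⁻¹ ≡ 19 (mod 71), so λ ≡ 59.
  x = λ² - 6 - 21 = 3481 - 27 ≡ 46; y = λ·(6 - 46) - 54 ≡ 0. → (46, 0)
7P: (46, 0) + (21, 16). λ = (16 - 0)/(21 - 46) ≡ 16/46 mod 71. 46⁻¹ ≡ 17 (mod 71) since 46·17 = 782 ≡ 1, so λ ≡ 59.
  x = λ² - 46 - 21 = 3481 - 67 ≡ 6; y = λ·(46 - 6) - 0 ≡ 17. → (6, 17)
8P: (6, 17) + (21, 16). λ = (16 - 17)/(21 - 6) ≡ 70/15 mod 71. 15⁻¹ ≡ 19 (mod 71) since 15·19 = 285 ≡ 1, so λ ≡ 52.
  x = λ² - 6 - 21 = 2704 - 27 ≡ 50; y = λ·(6 - 50) - 17 ≡ 38. → (50, 38)
9P: (50, 38) + (21, 16). λ = (16 - 38)/(21 - 50) ≡ 49/42 mod 71. 42⁻¹ ≡ 22 (mod 71), so λ ≡ 13.
  x = λ² - 50 - 21 = 169 - 71 ≡ 27; y = λ·(50 - 27) - 38 ≡ 48. → (27, 48)
10P: (27, 48) + (21, 16). λ = (16 - 48)/(21 - 27) ≡ 39/65 mod 71. 65⁻¹ ≡ 59 (mod 71) since 65·59 = 3835 ≡ 1, so λ ≡ 29.
  x = λ² - 27 - 21 = 841 - 48 ≡ 12; y = λ·(27 - 12) - 48 ≡ 32. → (12, 32)
11P: (12, 32) + (21, 16). λ = (16 - 32)/(21 - 12) ≡ 55/9 mod 71. 9⁻¹ ≡ 8 (mod 71), so λ ≡ 14.
  x = λ² - 12 - 21 = 196 - 33 ≡ 21; y = λ·(12 - 21) - 32 ≡ 55. → (21, 55)
12P: (21, 55) + (21, 16): same x and y₁ ≡ -y₂, so the sum is the point at infinity.
12P = the point at infinity, so the order is 12.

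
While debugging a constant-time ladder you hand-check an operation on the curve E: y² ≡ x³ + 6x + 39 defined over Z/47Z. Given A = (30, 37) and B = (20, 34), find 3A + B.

(17, 5)

First 3A:
Repeated addition: build up to 3A.
2A: tangent at (30, 37): λ = (3·30² + 6)/(2·37) ≡ 27/27. 27⁻¹ ≡ 7 (mod 47), so λ ≡ 27·7 ≡ 1.
  x = λ² - 30 - 30 = 1 - 60 ≡ 35; y = λ·(30 - 35) - 37 ≡ 5. → (35, 5)
3A: (35, 5) + (30, 37). λ = (37 - 5)/(30 - 35) ≡ 32/42 mod 47. 42⁻¹ ≡ 28 (mod 47), so λ ≡ 3.
  x = λ² - 35 - 30 = 9 - 65 ≡ 38; y = λ·(35 - 38) - 5 ≡ 33. → (38, 33)
3A = (38, 33).
Finally 3A + B:
(38, 33) + (20, 34). λ = (34 - 33)/(20 - 38) ≡ 1/29 mod 47. 29⁻¹ ≡ 13 (mod 47), so λ ≡ 13.
  x = λ² - 38 - 20 = 169 - 58 ≡ 17; y = λ·(38 - 17) - 33 ≡ 5. → (17, 5)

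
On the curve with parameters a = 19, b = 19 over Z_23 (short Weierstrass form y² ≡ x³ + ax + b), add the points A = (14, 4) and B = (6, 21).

(14, 4) + (6, 21). λ = (21 - 4)/(6 - 14) ≡ 17/15 mod 23. 15⁻¹ ≡ 20 (mod 23) since 15·20 = 300 ≡ 1, so λ ≡ 18.
  x = λ² - 14 - 6 = 324 - 20 ≡ 5; y = λ·(14 - 5) - 4 ≡ 20. → (5, 20)

(5, 20)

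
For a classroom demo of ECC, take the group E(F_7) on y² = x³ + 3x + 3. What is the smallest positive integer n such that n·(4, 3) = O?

6

2P: tangent at (4, 3): λ = (3·4² + 3)/(2·3) ≡ 2/6. 6⁻¹ ≡ 6 (mod 7) since 6·6 = 36 ≡ 1, so λ ≡ 2·6 ≡ 5.
  x = λ² - 4 - 4 = 25 - 8 ≡ 3; y = λ·(4 - 3) - 3 ≡ 2. → (3, 2)
3P: (3, 2) + (4, 3). λ = (3 - 2)/(4 - 3) ≡ 1/1 mod 7. 1⁻¹ ≡ 1 (mod 7) since 1·1 = 1 ≡ 1, so λ ≡ 1.
  x = λ² - 3 - 4 = 1 - 7 ≡ 1; y = λ·(3 - 1) - 2 ≡ 0. → (1, 0)
4P: (1, 0) + (4, 3). λ = (3 - 0)/(4 - 1) ≡ 3/3 mod 7. 3⁻¹ ≡ 5 (mod 7) since 3·5 = 15 ≡ 1, so λ ≡ 1.
  x = λ² - 1 - 4 = 1 - 5 ≡ 3; y = λ·(1 - 3) - 0 ≡ 5. → (3, 5)
5P: (3, 5) + (4, 3). λ = (3 - 5)/(4 - 3) ≡ 5/1 mod 7. 1⁻¹ ≡ 1 (mod 7), so λ ≡ 5.
  x = λ² - 3 - 4 = 25 - 7 ≡ 4; y = λ·(3 - 4) - 5 ≡ 4. → (4, 4)
6P: (4, 4) + (4, 3): same x and y₁ ≡ -y₂, so the sum is O.
6P = O, so the order is 6.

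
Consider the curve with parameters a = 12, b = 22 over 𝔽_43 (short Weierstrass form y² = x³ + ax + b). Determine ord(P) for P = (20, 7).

3

2P: tangent at (20, 7): λ = (3·20² + 12)/(2·7) ≡ 8/14. 14⁻¹ ≡ 40 (mod 43) since 14·40 = 560 ≡ 1, so λ ≡ 8·40 ≡ 19.
  x = λ² - 20 - 20 = 361 - 40 ≡ 20; y = λ·(20 - 20) - 7 ≡ 36. → (20, 36)
3P: (20, 36) + (20, 7): same x and y₁ ≡ -y₂, so the sum is O.
3P = O, so the order is 3.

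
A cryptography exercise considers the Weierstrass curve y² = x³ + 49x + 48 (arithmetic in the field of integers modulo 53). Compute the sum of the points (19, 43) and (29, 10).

(19, 43) + (29, 10). λ = (10 - 43)/(29 - 19) ≡ 20/10 mod 53. 10⁻¹ ≡ 16 (mod 53), so λ ≡ 2.
  x = λ² - 19 - 29 = 4 - 48 ≡ 9; y = λ·(19 - 9) - 43 ≡ 30. → (9, 30)

(9, 30)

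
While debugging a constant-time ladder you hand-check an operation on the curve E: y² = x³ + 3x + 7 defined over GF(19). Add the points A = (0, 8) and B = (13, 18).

(0, 8) + (13, 18). λ = (18 - 8)/(13 - 0) ≡ 10/13 mod 19. 13⁻¹ ≡ 3 (mod 19), so λ ≡ 11.
  x = λ² - 0 - 13 = 121 - 13 ≡ 13; y = λ·(0 - 13) - 8 ≡ 1. → (13, 1)

(13, 1)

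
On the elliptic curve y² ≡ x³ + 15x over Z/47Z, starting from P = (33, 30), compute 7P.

(33, 30)

Double-and-add on 7 = (111)₂. Start with P = (33, 30) for the leading 1-bit.
double: tangent at (33, 30): λ = (3·33² + 15)/(2·30) ≡ 39/13. 13⁻¹ ≡ 29 (mod 47), so λ ≡ 39·29 ≡ 3.
  x = λ² - 33 - 33 = 9 - 66 ≡ 37; y = λ·(33 - 37) - 30 ≡ 5. → (37, 5)
add P: (37, 5) + (33, 30). λ = (30 - 5)/(33 - 37) ≡ 25/43 mod 47. 43⁻¹ ≡ 35 (mod 47) since 43·35 = 1505 ≡ 1, so λ ≡ 29.
  x = λ² - 37 - 33 = 841 - 70 ≡ 19; y = λ·(37 - 19) - 5 ≡ 0. → (19, 0)
double: (19, 0) + (19, 0): same x and y₁ ≡ -y₂, so the sum is O.
add P: O + (33, 30) = (33, 30) (identity).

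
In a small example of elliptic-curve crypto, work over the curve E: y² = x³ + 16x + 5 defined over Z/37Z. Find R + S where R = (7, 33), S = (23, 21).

(7, 33) + (23, 21). λ = (21 - 33)/(23 - 7) ≡ 25/16 mod 37. 16⁻¹ ≡ 7 (mod 37) since 16·7 = 112 ≡ 1, so λ ≡ 27.
  x = λ² - 7 - 23 = 729 - 30 ≡ 33; y = λ·(7 - 33) - 33 ≡ 5. → (33, 5)

(33, 5)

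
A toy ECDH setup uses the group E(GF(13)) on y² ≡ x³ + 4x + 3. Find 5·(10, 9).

Write G = (10, 9).
Double-and-add on 5 = (101)₂. Start with G = (10, 9) for the leading 1-bit.
double: tangent at (10, 9): λ = (3·10² + 4)/(2·9) ≡ 5/5. 5⁻¹ ≡ 8 (mod 13) since 5·8 = 40 ≡ 1, so λ ≡ 5·8 ≡ 1.
  x = λ² - 10 - 10 = 1 - 20 ≡ 7; y = λ·(10 - 7) - 9 ≡ 7. → (7, 7)
double: tangent at (7, 7): λ = (3·7² + 4)/(2·7) ≡ 8/1. 1⁻¹ ≡ 1 (mod 13), so λ ≡ 8·1 ≡ 8.
  x = λ² - 7 - 7 = 64 - 14 ≡ 11; y = λ·(7 - 11) - 7 ≡ 0. → (11, 0)
add G: (11, 0) + (10, 9). λ = (9 - 0)/(10 - 11) ≡ 9/12 mod 13. 12⁻¹ ≡ 12 (mod 13) since 12·12 = 144 ≡ 1, so λ ≡ 4.
  x = λ² - 11 - 10 = 16 - 21 ≡ 8; y = λ·(11 - 8) - 0 ≡ 12. → (8, 12)

(8, 12)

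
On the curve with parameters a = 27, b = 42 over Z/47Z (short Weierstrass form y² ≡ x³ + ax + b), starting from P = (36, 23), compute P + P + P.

(17, 44)

Repeated addition: build up to 3P.
2P: tangent at (36, 23): λ = (3·36² + 27)/(2·23) ≡ 14/46. 46⁻¹ ≡ 46 (mod 47) since 46·46 = 2116 ≡ 1, so λ ≡ 14·46 ≡ 33.
  x = λ² - 36 - 36 = 1089 - 72 ≡ 30; y = λ·(36 - 30) - 23 ≡ 34. → (30, 34)
3P: (30, 34) + (36, 23). λ = (23 - 34)/(36 - 30) ≡ 36/6 mod 47. 6⁻¹ ≡ 8 (mod 47), so λ ≡ 6.
  x = λ² - 30 - 36 = 36 - 66 ≡ 17; y = λ·(30 - 17) - 34 ≡ 44. → (17, 44)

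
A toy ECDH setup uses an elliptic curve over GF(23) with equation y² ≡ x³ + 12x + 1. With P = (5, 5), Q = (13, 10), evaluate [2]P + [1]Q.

First 2P:
Repeated addition: build up to 2P.
2P: tangent at (5, 5): λ = (3·5² + 12)/(2·5) ≡ 18/10. 10⁻¹ ≡ 7 (mod 23), so λ ≡ 18·7 ≡ 11.
  x = λ² - 5 - 5 = 121 - 10 ≡ 19; y = λ·(5 - 19) - 5 ≡ 2. → (19, 2)
2P = (19, 2).
Finally 2P + Q:
(19, 2) + (13, 10). λ = (10 - 2)/(13 - 19) ≡ 8/17 mod 23. 17⁻¹ ≡ 19 (mod 23) since 17·19 = 323 ≡ 1, so λ ≡ 14.
  x = λ² - 19 - 13 = 196 - 32 ≡ 3; y = λ·(19 - 3) - 2 ≡ 15. → (3, 15)

(3, 15)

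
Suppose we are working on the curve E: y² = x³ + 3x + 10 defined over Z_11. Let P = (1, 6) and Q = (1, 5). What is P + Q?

The two points share x = 1 and their y-coordinates satisfy 6 + 5 ≡ 0 (mod 11), so they are inverses. Their sum is O.

O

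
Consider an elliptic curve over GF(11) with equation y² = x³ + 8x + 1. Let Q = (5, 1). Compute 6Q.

Repeated addition: build up to 6Q.
2Q: tangent at (5, 1): λ = (3·5² + 8)/(2·1) ≡ 6/2. 2⁻¹ ≡ 6 (mod 11) since 2·6 = 12 ≡ 1, so λ ≡ 6·6 ≡ 3.
  x = λ² - 5 - 5 = 9 - 10 ≡ 10; y = λ·(5 - 10) - 1 ≡ 6. → (10, 6)
3Q: (10, 6) + (5, 1). λ = (1 - 6)/(5 - 10) ≡ 6/6 mod 11. 6⁻¹ ≡ 2 (mod 11) since 6·2 = 12 ≡ 1, so λ ≡ 1.
  x = λ² - 10 - 5 = 1 - 15 ≡ 8; y = λ·(10 - 8) - 6 ≡ 7. → (8, 7)
4Q: (8, 7) + (5, 1). λ = (1 - 7)/(5 - 8) ≡ 5/8 mod 11. 8⁻¹ ≡ 7 (mod 11) since 8·7 = 56 ≡ 1, so λ ≡ 2.
  x = λ² - 8 - 5 = 4 - 13 ≡ 2; y = λ·(8 - 2) - 7 ≡ 5. → (2, 5)
5Q: (2, 5) + (5, 1). λ = (1 - 5)/(5 - 2) ≡ 7/3 mod 11. 3⁻¹ ≡ 4 (mod 11), so λ ≡ 6.
  x = λ² - 2 - 5 = 36 - 7 ≡ 7; y = λ·(2 - 7) - 5 ≡ 9. → (7, 9)
6Q: (7, 9) + (5, 1). λ = (1 - 9)/(5 - 7) ≡ 3/9 mod 11. 9⁻¹ ≡ 5 (mod 11), so λ ≡ 4.
  x = λ² - 7 - 5 = 16 - 12 ≡ 4; y = λ·(7 - 4) - 9 ≡ 3. → (4, 3)

(4, 3)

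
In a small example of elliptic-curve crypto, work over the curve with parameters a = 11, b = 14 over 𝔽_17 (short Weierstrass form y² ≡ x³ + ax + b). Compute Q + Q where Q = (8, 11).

tangent at (8, 11): λ = (3·8² + 11)/(2·11) ≡ 16/5. 5⁻¹ ≡ 7 (mod 17) since 5·7 = 35 ≡ 1, so λ ≡ 16·7 ≡ 10.
  x = λ² - 8 - 8 = 100 - 16 ≡ 16; y = λ·(8 - 16) - 11 ≡ 11. → (16, 11)

(16, 11)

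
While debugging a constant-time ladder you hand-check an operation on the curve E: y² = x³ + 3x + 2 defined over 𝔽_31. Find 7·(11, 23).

Write G = (11, 23).
Repeated addition: build up to 7G.
2G: tangent at (11, 23): λ = (3·11² + 3)/(2·23) ≡ 25/15. 15⁻¹ ≡ 29 (mod 31) since 15·29 = 435 ≡ 1, so λ ≡ 25·29 ≡ 12.
  x = λ² - 11 - 11 = 144 - 22 ≡ 29; y = λ·(11 - 29) - 23 ≡ 9. → (29, 9)
3G: (29, 9) + (11, 23). λ = (23 - 9)/(11 - 29) ≡ 14/13 mod 31. 13⁻¹ ≡ 12 (mod 31), so λ ≡ 13.
  x = λ² - 29 - 11 = 169 - 40 ≡ 5; y = λ·(29 - 5) - 9 ≡ 24. → (5, 24)
4G: (5, 24) + (11, 23). λ = (23 - 24)/(11 - 5) ≡ 30/6 mod 31. 6⁻¹ ≡ 26 (mod 31), so λ ≡ 5.
  x = λ² - 5 - 11 = 25 - 16 ≡ 9; y = λ·(5 - 9) - 24 ≡ 18. → (9, 18)
5G: (9, 18) + (11, 23). λ = (23 - 18)/(11 - 9) ≡ 5/2 mod 31. 2⁻¹ ≡ 16 (mod 31) since 2·16 = 32 ≡ 1, so λ ≡ 18.
  x = λ² - 9 - 11 = 324 - 20 ≡ 25; y = λ·(9 - 25) - 18 ≡ 4. → (25, 4)
6G: (25, 4) + (11, 23). λ = (23 - 4)/(11 - 25) ≡ 19/17 mod 31. 17⁻¹ ≡ 11 (mod 31), so λ ≡ 23.
  x = λ² - 25 - 11 = 529 - 36 ≡ 28; y = λ·(25 - 28) - 4 ≡ 20. → (28, 20)
7G: (28, 20) + (11, 23). λ = (23 - 20)/(11 - 28) ≡ 3/14 mod 31. 14⁻¹ ≡ 20 (mod 31) since 14·20 = 280 ≡ 1, so λ ≡ 29.
  x = λ² - 28 - 11 = 841 - 39 ≡ 27; y = λ·(28 - 27) - 20 ≡ 9. → (27, 9)

(27, 9)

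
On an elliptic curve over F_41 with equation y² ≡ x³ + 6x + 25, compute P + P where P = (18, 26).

tangent at (18, 26): λ = (3·18² + 6)/(2·26) ≡ 35/11. 11⁻¹ ≡ 15 (mod 41) since 11·15 = 165 ≡ 1, so λ ≡ 35·15 ≡ 33.
  x = λ² - 18 - 18 = 1089 - 36 ≡ 28; y = λ·(18 - 28) - 26 ≡ 13. → (28, 13)

(28, 13)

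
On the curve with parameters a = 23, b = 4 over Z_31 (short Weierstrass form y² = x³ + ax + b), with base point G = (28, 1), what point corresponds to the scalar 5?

(20, 1)

Double-and-add on 5 = (101)₂. Start with G = (28, 1) for the leading 1-bit.
double: tangent at (28, 1): λ = (3·28² + 23)/(2·1) ≡ 19/2. 2⁻¹ ≡ 16 (mod 31) since 2·16 = 32 ≡ 1, so λ ≡ 19·16 ≡ 25.
  x = λ² - 28 - 28 = 625 - 56 ≡ 11; y = λ·(28 - 11) - 1 ≡ 21. → (11, 21)
double: tangent at (11, 21): λ = (3·11² + 23)/(2·21) ≡ 14/11. 11⁻¹ ≡ 17 (mod 31) since 11·17 = 187 ≡ 1, so λ ≡ 14·17 ≡ 21.
  x = λ² - 11 - 11 = 441 - 22 ≡ 16; y = λ·(11 - 16) - 21 ≡ 29. → (16, 29)
add G: (16, 29) + (28, 1). λ = (1 - 29)/(28 - 16) ≡ 3/12 mod 31. 12⁻¹ ≡ 13 (mod 31) since 12·13 = 156 ≡ 1, so λ ≡ 8.
  x = λ² - 16 - 28 = 64 - 44 ≡ 20; y = λ·(16 - 20) - 29 ≡ 1. → (20, 1)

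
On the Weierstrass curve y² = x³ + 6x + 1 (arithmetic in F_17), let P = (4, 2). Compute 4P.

Double-and-add on 4 = (100)₂. Start with P = (4, 2) for the leading 1-bit.
double: tangent at (4, 2): λ = (3·4² + 6)/(2·2) ≡ 3/4. 4⁻¹ ≡ 13 (mod 17), so λ ≡ 3·13 ≡ 5.
  x = λ² - 4 - 4 = 25 - 8 ≡ 0; y = λ·(4 - 0) - 2 ≡ 1. → (0, 1)
double: tangent at (0, 1): λ = (3·0² + 6)/(2·1) ≡ 6/2. 2⁻¹ ≡ 9 (mod 17) since 2·9 = 18 ≡ 1, so λ ≡ 6·9 ≡ 3.
  x = λ² - 0 - 0 = 9 - 0 ≡ 9; y = λ·(0 - 9) - 1 ≡ 6. → (9, 6)

(9, 6)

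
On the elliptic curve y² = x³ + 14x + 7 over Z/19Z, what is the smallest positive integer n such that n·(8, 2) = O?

11

2P: tangent at (8, 2): λ = (3·8² + 14)/(2·2) ≡ 16/4. 4⁻¹ ≡ 5 (mod 19), so λ ≡ 16·5 ≡ 4.
  x = λ² - 8 - 8 = 16 - 16 ≡ 0; y = λ·(8 - 0) - 2 ≡ 11. → (0, 11)
3P: (0, 11) + (8, 2). λ = (2 - 11)/(8 - 0) ≡ 10/8 mod 19. 8⁻¹ ≡ 12 (mod 19) since 8·12 = 96 ≡ 1, so λ ≡ 6.
  x = λ² - 0 - 8 = 36 - 8 ≡ 9; y = λ·(0 - 9) - 11 ≡ 11. → (9, 11)
4P: (9, 11) + (8, 2). λ = (2 - 11)/(8 - 9) ≡ 10/18 mod 19. 18⁻¹ ≡ 18 (mod 19), so λ ≡ 9.
  x = λ² - 9 - 8 = 81 - 17 ≡ 7; y = λ·(9 - 7) - 11 ≡ 7. → (7, 7)
5P: (7, 7) + (8, 2). λ = (2 - 7)/(8 - 7) ≡ 14/1 mod 19. 1⁻¹ ≡ 1 (mod 19), so λ ≡ 14.
  x = λ² - 7 - 8 = 196 - 15 ≡ 10; y = λ·(7 - 10) - 7 ≡ 8. → (10, 8)
6P: (10, 8) + (8, 2). λ = (2 - 8)/(8 - 10) ≡ 13/17 mod 19. 17⁻¹ ≡ 9 (mod 19), so λ ≡ 3.
  x = λ² - 10 - 8 = 9 - 18 ≡ 10; y = λ·(10 - 10) - 8 ≡ 11. → (10, 11)
7P: (10, 11) + (8, 2). λ = (2 - 11)/(8 - 10) ≡ 10/17 mod 19. 17⁻¹ ≡ 9 (mod 19), so λ ≡ 14.
  x = λ² - 10 - 8 = 196 - 18 ≡ 7; y = λ·(10 - 7) - 11 ≡ 12. → (7, 12)
8P: (7, 12) + (8, 2). λ = (2 - 12)/(8 - 7) ≡ 9/1 mod 19. 1⁻¹ ≡ 1 (mod 19) since 1·1 = 1 ≡ 1, so λ ≡ 9.
  x = λ² - 7 - 8 = 81 - 15 ≡ 9; y = λ·(7 - 9) - 12 ≡ 8. → (9, 8)
9P: (9, 8) + (8, 2). λ = (2 - 8)/(8 - 9) ≡ 13/18 mod 19. 18⁻¹ ≡ 18 (mod 19) since 18·18 = 324 ≡ 1, so λ ≡ 6.
  x = λ² - 9 - 8 = 36 - 17 ≡ 0; y = λ·(9 - 0) - 8 ≡ 8. → (0, 8)
10P: (0, 8) + (8, 2). λ = (2 - 8)/(8 - 0) ≡ 13/8 mod 19. 8⁻¹ ≡ 12 (mod 19), so λ ≡ 4.
  x = λ² - 0 - 8 = 16 - 8 ≡ 8; y = λ·(0 - 8) - 8 ≡ 17. → (8, 17)
11P: (8, 17) + (8, 2): same x and y₁ ≡ -y₂, so the sum is O.
11P = O, so the order is 11.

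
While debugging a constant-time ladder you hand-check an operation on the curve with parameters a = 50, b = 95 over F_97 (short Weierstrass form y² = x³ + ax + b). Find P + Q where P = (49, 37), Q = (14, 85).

(49, 37) + (14, 85). λ = (85 - 37)/(14 - 49) ≡ 48/62 mod 97. 62⁻¹ ≡ 36 (mod 97) since 62·36 = 2232 ≡ 1, so λ ≡ 79.
  x = λ² - 49 - 14 = 6241 - 63 ≡ 67; y = λ·(49 - 67) - 37 ≡ 93. → (67, 93)

(67, 93)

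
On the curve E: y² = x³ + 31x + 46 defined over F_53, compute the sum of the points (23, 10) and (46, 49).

(0, 29)

(23, 10) + (46, 49). λ = (49 - 10)/(46 - 23) ≡ 39/23 mod 53. 23⁻¹ ≡ 30 (mod 53) since 23·30 = 690 ≡ 1, so λ ≡ 4.
  x = λ² - 23 - 46 = 16 - 69 ≡ 0; y = λ·(23 - 0) - 10 ≡ 29. → (0, 29)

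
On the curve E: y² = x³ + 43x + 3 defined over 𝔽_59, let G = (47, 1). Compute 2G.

tangent at (47, 1): λ = (3·47² + 43)/(2·1) ≡ 3/2. 2⁻¹ ≡ 30 (mod 59), so λ ≡ 3·30 ≡ 31.
  x = λ² - 47 - 47 = 961 - 94 ≡ 41; y = λ·(47 - 41) - 1 ≡ 8. → (41, 8)

(41, 8)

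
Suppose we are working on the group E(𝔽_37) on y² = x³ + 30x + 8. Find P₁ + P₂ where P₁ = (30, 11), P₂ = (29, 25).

(30, 11) + (29, 25). λ = (25 - 11)/(29 - 30) ≡ 14/36 mod 37. 36⁻¹ ≡ 36 (mod 37), so λ ≡ 23.
  x = λ² - 30 - 29 = 529 - 59 ≡ 26; y = λ·(30 - 26) - 11 ≡ 7. → (26, 7)

(26, 7)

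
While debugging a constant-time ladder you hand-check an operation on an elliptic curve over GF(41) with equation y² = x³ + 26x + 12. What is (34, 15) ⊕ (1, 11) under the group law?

(34, 15) + (1, 11). λ = (11 - 15)/(1 - 34) ≡ 37/8 mod 41. 8⁻¹ ≡ 36 (mod 41), so λ ≡ 20.
  x = λ² - 34 - 1 = 400 - 35 ≡ 37; y = λ·(34 - 37) - 15 ≡ 7. → (37, 7)

(37, 7)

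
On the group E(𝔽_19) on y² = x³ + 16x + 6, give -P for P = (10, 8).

-(10, 8) = (10, -8 mod 19) = (10, 11).

(10, 11)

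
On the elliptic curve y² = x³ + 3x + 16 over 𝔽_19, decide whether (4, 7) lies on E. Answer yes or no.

y² = 7² ≡ 11; x³ + 3x + 16 = 92 ≡ 16 (mod 19). 11 ≠ 16.

no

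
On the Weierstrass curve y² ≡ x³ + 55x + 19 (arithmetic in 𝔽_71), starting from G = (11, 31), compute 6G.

Double-and-add on 6 = (110)₂. Start with G = (11, 31) for the leading 1-bit.
double: tangent at (11, 31): λ = (3·11² + 55)/(2·31) ≡ 63/62. 62⁻¹ ≡ 63 (mod 71) since 62·63 = 3906 ≡ 1, so λ ≡ 63·63 ≡ 64.
  x = λ² - 11 - 11 = 4096 - 22 ≡ 27; y = λ·(11 - 27) - 31 ≡ 10. → (27, 10)
add G: (27, 10) + (11, 31). λ = (31 - 10)/(11 - 27) ≡ 21/55 mod 71. 55⁻¹ ≡ 31 (mod 71), so λ ≡ 12.
  x = λ² - 27 - 11 = 144 - 38 ≡ 35; y = λ·(27 - 35) - 10 ≡ 36. → (35, 36)
double: tangent at (35, 36): λ = (3·35² + 55)/(2·36) ≡ 38/1. 1⁻¹ ≡ 1 (mod 71) since 1·1 = 1 ≡ 1, so λ ≡ 38·1 ≡ 38.
  x = λ² - 35 - 35 = 1444 - 70 ≡ 25; y = λ·(35 - 25) - 36 ≡ 60. → (25, 60)

(25, 60)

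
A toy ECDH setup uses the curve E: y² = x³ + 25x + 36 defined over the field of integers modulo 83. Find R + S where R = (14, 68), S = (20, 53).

(76, 4)

(14, 68) + (20, 53). λ = (53 - 68)/(20 - 14) ≡ 68/6 mod 83. 6⁻¹ ≡ 14 (mod 83) since 6·14 = 84 ≡ 1, so λ ≡ 39.
  x = λ² - 14 - 20 = 1521 - 34 ≡ 76; y = λ·(14 - 76) - 68 ≡ 4. → (76, 4)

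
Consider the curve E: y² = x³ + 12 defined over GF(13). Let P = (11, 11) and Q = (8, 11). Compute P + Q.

(7, 2)

(11, 11) + (8, 11). λ = (11 - 11)/(8 - 11) ≡ 0/10 mod 13. 10⁻¹ ≡ 4 (mod 13), so λ ≡ 0.
  x = λ² - 11 - 8 = 0 - 19 ≡ 7; y = λ·(11 - 7) - 11 ≡ 2. → (7, 2)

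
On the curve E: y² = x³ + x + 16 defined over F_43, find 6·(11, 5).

(25, 33)

Write G = (11, 5).
Repeated addition: build up to 6G.
2G: tangent at (11, 5): λ = (3·11² + 1)/(2·5) ≡ 20/10. 10⁻¹ ≡ 13 (mod 43) since 10·13 = 130 ≡ 1, so λ ≡ 20·13 ≡ 2.
  x = λ² - 11 - 11 = 4 - 22 ≡ 25; y = λ·(11 - 25) - 5 ≡ 10. → (25, 10)
3G: (25, 10) + (11, 5). λ = (5 - 10)/(11 - 25) ≡ 38/29 mod 43. 29⁻¹ ≡ 3 (mod 43) since 29·3 = 87 ≡ 1, so λ ≡ 28.
  x = λ² - 25 - 11 = 784 - 36 ≡ 17; y = λ·(25 - 17) - 10 ≡ 42. → (17, 42)
4G: (17, 42) + (11, 5). λ = (5 - 42)/(11 - 17) ≡ 6/37 mod 43. 37⁻¹ ≡ 7 (mod 43), so λ ≡ 42.
  x = λ² - 17 - 11 = 1764 - 28 ≡ 16; y = λ·(17 - 16) - 42 ≡ 0. → (16, 0)
5G: (16, 0) + (11, 5). λ = (5 - 0)/(11 - 16) ≡ 5/38 mod 43. 38⁻¹ ≡ 17 (mod 43), so λ ≡ 42.
  x = λ² - 16 - 11 = 1764 - 27 ≡ 17; y = λ·(16 - 17) - 0 ≡ 1. → (17, 1)
6G: (17, 1) + (11, 5). λ = (5 - 1)/(11 - 17) ≡ 4/37 mod 43. 37⁻¹ ≡ 7 (mod 43), so λ ≡ 28.
  x = λ² - 17 - 11 = 784 - 28 ≡ 25; y = λ·(17 - 25) - 1 ≡ 33. → (25, 33)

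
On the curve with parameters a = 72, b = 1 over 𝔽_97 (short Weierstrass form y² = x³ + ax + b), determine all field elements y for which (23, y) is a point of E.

27, 70

x³ + 72x + 1 = 13824 ≡ 50 (mod 97).
Square roots of 50 mod 97: 27 and 70 (since 27² = 729 ≡ 50).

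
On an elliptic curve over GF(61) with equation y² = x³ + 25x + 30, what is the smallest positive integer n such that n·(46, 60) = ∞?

2P: tangent at (46, 60): λ = (3·46² + 25)/(2·60) ≡ 29/59. 59⁻¹ ≡ 30 (mod 61), so λ ≡ 29·30 ≡ 16.
  x = λ² - 46 - 46 = 256 - 92 ≡ 42; y = λ·(46 - 42) - 60 ≡ 4. → (42, 4)
3P: (42, 4) + (46, 60). λ = (60 - 4)/(46 - 42) ≡ 56/4 mod 61. 4⁻¹ ≡ 46 (mod 61) since 4·46 = 184 ≡ 1, so λ ≡ 14.
  x = λ² - 42 - 46 = 196 - 88 ≡ 47; y = λ·(42 - 47) - 4 ≡ 48. → (47, 48)
4P: (47, 48) + (46, 60). λ = (60 - 48)/(46 - 47) ≡ 12/60 mod 61. 60⁻¹ ≡ 60 (mod 61), so λ ≡ 49.
  x = λ² - 47 - 46 = 2401 - 93 ≡ 51; y = λ·(47 - 51) - 48 ≡ 0. → (51, 0)
5P: (51, 0) + (46, 60). λ = (60 - 0)/(46 - 51) ≡ 60/56 mod 61. 56⁻¹ ≡ 12 (mod 61), so λ ≡ 49.
  x = λ² - 51 - 46 = 2401 - 97 ≡ 47; y = λ·(51 - 47) - 0 ≡ 13. → (47, 13)
6P: (47, 13) + (46, 60). λ = (60 - 13)/(46 - 47) ≡ 47/60 mod 61. 60⁻¹ ≡ 60 (mod 61), so λ ≡ 14.
  x = λ² - 47 - 46 = 196 - 93 ≡ 42; y = λ·(47 - 42) - 13 ≡ 57. → (42, 57)
7P: (42, 57) + (46, 60). λ = (60 - 57)/(46 - 42) ≡ 3/4 mod 61. 4⁻¹ ≡ 46 (mod 61), so λ ≡ 16.
  x = λ² - 42 - 46 = 256 - 88 ≡ 46; y = λ·(42 - 46) - 57 ≡ 1. → (46, 1)
8P: (46, 1) + (46, 60): same x and y₁ ≡ -y₂, so the sum is ∞.
8P = ∞, so the order is 8.

8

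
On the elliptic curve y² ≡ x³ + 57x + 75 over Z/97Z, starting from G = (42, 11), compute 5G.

Double-and-add on 5 = (101)₂. Start with G = (42, 11) for the leading 1-bit.
double: tangent at (42, 11): λ = (3·42² + 57)/(2·11) ≡ 14/22. 22⁻¹ ≡ 75 (mod 97) since 22·75 = 1650 ≡ 1, so λ ≡ 14·75 ≡ 80.
  x = λ² - 42 - 42 = 6400 - 84 ≡ 11; y = λ·(42 - 11) - 11 ≡ 44. → (11, 44)
double: tangent at (11, 44): λ = (3·11² + 57)/(2·44) ≡ 32/88. 88⁻¹ ≡ 43 (mod 97), so λ ≡ 32·43 ≡ 18.
  x = λ² - 11 - 11 = 324 - 22 ≡ 11; y = λ·(11 - 11) - 44 ≡ 53. → (11, 53)
add G: (11, 53) + (42, 11). λ = (11 - 53)/(42 - 11) ≡ 55/31 mod 97. 31⁻¹ ≡ 72 (mod 97), so λ ≡ 80.
  x = λ² - 11 - 42 = 6400 - 53 ≡ 42; y = λ·(11 - 42) - 53 ≡ 86. → (42, 86)

(42, 86)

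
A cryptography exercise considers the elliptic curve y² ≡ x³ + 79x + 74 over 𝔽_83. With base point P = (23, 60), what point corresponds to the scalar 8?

(21, 11)

Repeated addition: build up to 8P.
2P: tangent at (23, 60): λ = (3·23² + 79)/(2·60) ≡ 6/37. 37⁻¹ ≡ 9 (mod 83) since 37·9 = 333 ≡ 1, so λ ≡ 6·9 ≡ 54.
  x = λ² - 23 - 23 = 2916 - 46 ≡ 48; y = λ·(23 - 48) - 60 ≡ 1. → (48, 1)
3P: (48, 1) + (23, 60). λ = (60 - 1)/(23 - 48) ≡ 59/58 mod 83. 58⁻¹ ≡ 73 (mod 83) since 58·73 = 4234 ≡ 1, so λ ≡ 74.
  x = λ² - 48 - 23 = 5476 - 71 ≡ 10; y = λ·(48 - 10) - 1 ≡ 72. → (10, 72)
4P: (10, 72) + (23, 60). λ = (60 - 72)/(23 - 10) ≡ 71/13 mod 83. 13⁻¹ ≡ 32 (mod 83) since 13·32 = 416 ≡ 1, so λ ≡ 31.
  x = λ² - 10 - 23 = 961 - 33 ≡ 15; y = λ·(10 - 15) - 72 ≡ 22. → (15, 22)
5P: (15, 22) + (23, 60). λ = (60 - 22)/(23 - 15) ≡ 38/8 mod 83. 8⁻¹ ≡ 52 (mod 83), so λ ≡ 67.
  x = λ² - 15 - 23 = 4489 - 38 ≡ 52; y = λ·(15 - 52) - 22 ≡ 72. → (52, 72)
6P: (52, 72) + (23, 60). λ = (60 - 72)/(23 - 52) ≡ 71/54 mod 83. 54⁻¹ ≡ 20 (mod 83), so λ ≡ 9.
  x = λ² - 52 - 23 = 81 - 75 ≡ 6; y = λ·(52 - 6) - 72 ≡ 10. → (6, 10)
7P: (6, 10) + (23, 60). λ = (60 - 10)/(23 - 6) ≡ 50/17 mod 83. 17⁻¹ ≡ 44 (mod 83) since 17·44 = 748 ≡ 1, so λ ≡ 42.
  x = λ² - 6 - 23 = 1764 - 29 ≡ 75; y = λ·(6 - 75) - 10 ≡ 80. → (75, 80)
8P: (75, 80) + (23, 60). λ = (60 - 80)/(23 - 75) ≡ 63/31 mod 83. 31⁻¹ ≡ 75 (mod 83) since 31·75 = 2325 ≡ 1, so λ ≡ 77.
  x = λ² - 75 - 23 = 5929 - 98 ≡ 21; y = λ·(75 - 21) - 80 ≡ 11. → (21, 11)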